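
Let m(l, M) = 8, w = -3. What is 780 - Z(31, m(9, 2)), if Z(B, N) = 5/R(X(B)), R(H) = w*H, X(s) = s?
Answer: 72545/93 ≈ 780.05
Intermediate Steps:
R(H) = -3*H
Z(B, N) = -5/(3*B) (Z(B, N) = 5/((-3*B)) = 5*(-1/(3*B)) = -5/(3*B))
780 - Z(31, m(9, 2)) = 780 - (-5)/(3*31) = 780 - 1*(-5/93) = 780 + 5/93 = 72545/93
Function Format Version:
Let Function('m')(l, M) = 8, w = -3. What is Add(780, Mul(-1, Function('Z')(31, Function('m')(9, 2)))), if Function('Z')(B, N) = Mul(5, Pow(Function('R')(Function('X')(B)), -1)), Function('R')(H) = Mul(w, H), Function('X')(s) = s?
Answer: Rational(72545, 93) ≈ 780.05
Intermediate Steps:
Function('R')(H) = Mul(-3, H)
Function('Z')(B, N) = Mul(Rational(-5, 3), Pow(B, -1)) (Function('Z')(B, N) = Mul(5, Pow(Mul(-3, B), -1)) = Mul(5, Mul(Rational(-1, 3), Pow(B, -1))) = Mul(Rational(-5, 3), Pow(B, -1)))
Add(780, Mul(-1, Function('Z')(31, Function('m')(9, 2)))) = Add(780, Mul(-1, Mul(Rational(-5, 3), Pow(31, -1)))) = Add(780, Mul(-1, Mul(Rational(-5, 3), Rational(1, 31)))) = Add(780, Mul(-1, Rational(-5, 93))) = Add(780, Rational(5, 93)) = Rational(72545, 93)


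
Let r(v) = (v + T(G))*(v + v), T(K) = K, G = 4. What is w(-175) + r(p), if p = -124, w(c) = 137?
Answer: 29897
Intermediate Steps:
r(v) = 2*v*(4 + v) (r(v) = (v + 4)*(v + v) = (4 + v)*(2*v) = 2*v*(4 + v))
w(-175) + r(p) = 137 + 2*(-124)*(4 - 124) = 137 + 2*(-124)*(-120) = 137 + 29760 = 29897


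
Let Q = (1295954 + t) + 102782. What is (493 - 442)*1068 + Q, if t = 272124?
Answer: 1725328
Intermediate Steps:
Q = 1670860 (Q = (1295954 + 272124) + 102782 = 1568078 + 102782 = 1670860)
(493 - 442)*1068 + Q = (493 - 442)*1068 + 1670860 = 51*1068 + 1670860 = 54468 + 1670860 = 1725328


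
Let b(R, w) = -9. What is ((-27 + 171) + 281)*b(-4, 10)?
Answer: -3825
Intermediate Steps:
((-27 + 171) + 281)*b(-4, 10) = ((-27 + 171) + 281)*(-9) = (144 + 281)*(-9) = 425*(-9) = -3825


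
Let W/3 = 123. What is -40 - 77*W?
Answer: -28453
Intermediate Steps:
W = 369 (W = 3*123 = 369)
-40 - 77*W = -40 - 77*369 = -40 - 28413 = -28453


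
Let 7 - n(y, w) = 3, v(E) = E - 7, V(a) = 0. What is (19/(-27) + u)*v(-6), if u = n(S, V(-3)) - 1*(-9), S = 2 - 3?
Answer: -4316/27 ≈ -159.85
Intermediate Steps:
S = -1
v(E) = -7 + E
n(y, w) = 4 (n(y, w) = 7 - 1*3 = 7 - 3 = 4)
u = 13 (u = 4 - 1*(-9) = 4 + 9 = 13)
(19/(-27) + u)*v(-6) = (19/(-27) + 13)*(-7 - 6) = (19*(-1/27) + 13)*(-13) = (-19/27 + 13)*(-13) = (332/27)*(-13) = -4316/27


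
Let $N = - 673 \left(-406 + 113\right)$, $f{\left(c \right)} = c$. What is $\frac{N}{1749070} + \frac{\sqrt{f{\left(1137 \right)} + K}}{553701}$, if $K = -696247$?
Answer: $\frac{197189}{1749070} + \frac{i \sqrt{695110}}{553701} \approx 0.11274 + 0.0015057 i$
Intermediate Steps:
$N = 197189$ ($N = \left(-673\right) \left(-293\right) = 197189$)
$\frac{N}{1749070} + \frac{\sqrt{f{\left(1137 \right)} + K}}{553701} = \frac{197189}{1749070} + \frac{\sqrt{1137 - 696247}}{553701} = 197189 \cdot \frac{1}{1749070} + \sqrt{-695110} \cdot \frac{1}{553701} = \frac{197189}{1749070} + i \sqrt{695110} \cdot \frac{1}{553701} = \frac{197189}{1749070} + \frac{i \sqrt{695110}}{553701}$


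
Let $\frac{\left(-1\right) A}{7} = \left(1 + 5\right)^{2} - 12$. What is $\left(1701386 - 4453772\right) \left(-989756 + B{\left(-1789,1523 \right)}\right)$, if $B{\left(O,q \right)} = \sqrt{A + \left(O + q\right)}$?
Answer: $2724190557816 - 2752386 i \sqrt{434} \approx 2.7242 \cdot 10^{12} - 5.734 \cdot 10^{7} i$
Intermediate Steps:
$A = -168$ ($A = - 7 \left(\left(1 + 5\right)^{2} - 12\right) = - 7 \left(6^{2} - 12\right) = - 7 \left(36 - 12\right) = \left(-7\right) 24 = -168$)
$B{\left(O,q \right)} = \sqrt{-168 + O + q}$ ($B{\left(O,q \right)} = \sqrt{-168 + \left(O + q\right)} = \sqrt{-168 + O + q}$)
$\left(1701386 - 4453772\right) \left(-989756 + B{\left(-1789,1523 \right)}\right) = \left(1701386 - 4453772\right) \left(-989756 + \sqrt{-168 - 1789 + 1523}\right) = - 2752386 \left(-989756 + \sqrt{-434}\right) = - 2752386 \left(-989756 + i \sqrt{434}\right) = 2724190557816 - 2752386 i \sqrt{434}$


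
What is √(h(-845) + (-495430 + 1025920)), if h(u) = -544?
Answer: √529946 ≈ 727.97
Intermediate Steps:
√(h(-845) + (-495430 + 1025920)) = √(-544 + (-495430 + 1025920)) = √(-544 + 530490) = √529946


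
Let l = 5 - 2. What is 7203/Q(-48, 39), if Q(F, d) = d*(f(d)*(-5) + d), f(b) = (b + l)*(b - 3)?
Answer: -2401/97773 ≈ -0.024557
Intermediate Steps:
l = 3
f(b) = (-3 + b)*(3 + b) (f(b) = (b + 3)*(b - 3) = (3 + b)*(-3 + b) = (-3 + b)*(3 + b))
Q(F, d) = d*(45 + d - 5*d**2) (Q(F, d) = d*((-9 + d**2)*(-5) + d) = d*((45 - 5*d**2) + d) = d*(45 + d - 5*d**2))
7203/Q(-48, 39) = 7203/((39*(45 + 39 - 5*39**2))) = 7203/((39*(45 + 39 - 5*1521))) = 7203/((39*(45 + 39 - 7605))) = 7203/((39*(-7521))) = 7203/(-293319) = 7203*(-1/293319) = -2401/97773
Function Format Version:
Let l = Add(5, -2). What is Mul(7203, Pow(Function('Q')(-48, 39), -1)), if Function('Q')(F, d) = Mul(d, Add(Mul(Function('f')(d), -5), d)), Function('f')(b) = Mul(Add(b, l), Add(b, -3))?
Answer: Rational(-2401, 97773) ≈ -0.024557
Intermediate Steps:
l = 3
Function('f')(b) = Mul(Add(-3, b), Add(3, b)) (Function('f')(b) = Mul(Add(b, 3), Add(b, -3)) = Mul(Add(3, b), Add(-3, b)) = Mul(Add(-3, b), Add(3, b)))
Function('Q')(F, d) = Mul(d, Add(45, d, Mul(-5, Pow(d, 2)))) (Function('Q')(F, d) = Mul(d, Add(Mul(Add(-9, Pow(d, 2)), -5), d)) = Mul(d, Add(Add(45, Mul(-5, Pow(d, 2))), d)) = Mul(d, Add(45, d, Mul(-5, Pow(d, 2)))))
Mul(7203, Pow(Function('Q')(-48, 39), -1)) = Mul(7203, Pow(Mul(39, Add(45, 39, Mul(-5, Pow(39, 2)))), -1)) = Mul(7203, Pow(Mul(39, Add(45, 39, Mul(-5, 1521))), -1)) = Mul(7203, Pow(Mul(39, Add(45, 39, -7605)), -1)) = Mul(7203, Pow(Mul(39, -7521), -1)) = Mul(7203, Pow(-293319, -1)) = Mul(7203, Rational(-1, 293319)) = Rational(-2401, 97773)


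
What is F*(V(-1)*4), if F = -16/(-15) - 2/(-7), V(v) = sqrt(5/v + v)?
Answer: 568*I*sqrt(6)/105 ≈ 13.251*I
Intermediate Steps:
V(v) = sqrt(v + 5/v)
F = 142/105 (F = -16*(-1/15) - 2*(-1/7) = 16/15 + 2/7 = 142/105 ≈ 1.3524)
F*(V(-1)*4) = 142*(sqrt(-1 + 5/(-1))*4)/105 = 142*(sqrt(-1 + 5*(-1))*4)/105 = 142*(sqrt(-1 - 5)*4)/105 = 142*(sqrt(-6)*4)/105 = 142*((I*sqrt(6))*4)/105 = 142*(4*I*sqrt(6))/105 = 568*I*sqrt(6)/105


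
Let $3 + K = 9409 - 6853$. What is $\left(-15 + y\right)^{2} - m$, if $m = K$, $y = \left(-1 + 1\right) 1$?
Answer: $-2328$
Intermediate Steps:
$K = 2553$ ($K = -3 + \left(9409 - 6853\right) = -3 + 2556 = 2553$)
$y = 0$ ($y = 0 \cdot 1 = 0$)
$m = 2553$
$\left(-15 + y\right)^{2} - m = \left(-15 + 0\right)^{2} - 2553 = \left(-15\right)^{2} - 2553 = 225 - 2553 = -2328$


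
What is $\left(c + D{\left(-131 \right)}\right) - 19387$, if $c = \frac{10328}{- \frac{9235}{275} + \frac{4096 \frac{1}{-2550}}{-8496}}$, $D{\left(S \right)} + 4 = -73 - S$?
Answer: $- \frac{4911936880991}{250091627} \approx -19641.0$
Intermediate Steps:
$D{\left(S \right)} = -77 - S$ ($D{\left(S \right)} = -4 - \left(73 + S\right) = -77 - S$)
$c = - \frac{76915456200}{250091627}$ ($c = \frac{10328}{\left(-9235\right) \frac{1}{275} + 4096 \left(- \frac{1}{2550}\right) \left(- \frac{1}{8496}\right)} = \frac{10328}{- \frac{1847}{55} - - \frac{128}{677025}} = \frac{10328}{- \frac{1847}{55} + \frac{128}{677025}} = \frac{10328}{- \frac{250091627}{7447275}} = 10328 \left(- \frac{7447275}{250091627}\right) = - \frac{76915456200}{250091627} \approx -307.55$)
$\left(c + D{\left(-131 \right)}\right) - 19387 = \left(- \frac{76915456200}{250091627} - -54\right) - 19387 = \left(- \frac{76915456200}{250091627} + \left(-77 + 131\right)\right) - 19387 = \left(- \frac{76915456200}{250091627} + 54\right) - 19387 = - \frac{63410508342}{250091627} - 19387 = - \frac{4911936880991}{250091627}$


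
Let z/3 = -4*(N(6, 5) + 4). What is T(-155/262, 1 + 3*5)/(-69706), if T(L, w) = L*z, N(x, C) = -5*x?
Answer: 930/351211 ≈ 0.0026480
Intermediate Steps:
z = 312 (z = 3*(-4*(-5*6 + 4)) = 3*(-4*(-30 + 4)) = 3*(-4*(-26)) = 3*104 = 312)
T(L, w) = 312*L (T(L, w) = L*312 = 312*L)
T(-155/262, 1 + 3*5)/(-69706) = (312*(-155/262))/(-69706) = (312*(-155*1/262))*(-1/69706) = (312*(-155/262))*(-1/69706) = -24180/131*(-1/69706) = 930/351211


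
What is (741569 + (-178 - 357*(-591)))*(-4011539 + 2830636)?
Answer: -1124666037334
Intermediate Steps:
(741569 + (-178 - 357*(-591)))*(-4011539 + 2830636) = (741569 + (-178 + 210987))*(-1180903) = (741569 + 210809)*(-1180903) = 952378*(-1180903) = -1124666037334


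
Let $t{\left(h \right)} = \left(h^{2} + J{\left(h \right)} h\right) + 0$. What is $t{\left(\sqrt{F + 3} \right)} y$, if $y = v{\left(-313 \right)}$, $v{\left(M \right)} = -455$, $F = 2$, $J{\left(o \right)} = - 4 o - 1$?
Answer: $6825 + 455 \sqrt{5} \approx 7842.4$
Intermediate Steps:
$J{\left(o \right)} = -1 - 4 o$
$t{\left(h \right)} = h^{2} + h \left(-1 - 4 h\right)$ ($t{\left(h \right)} = \left(h^{2} + \left(-1 - 4 h\right) h\right) + 0 = \left(h^{2} + h \left(-1 - 4 h\right)\right) + 0 = h^{2} + h \left(-1 - 4 h\right)$)
$y = -455$
$t{\left(\sqrt{F + 3} \right)} y = - \sqrt{2 + 3} \left(1 + 3 \sqrt{2 + 3}\right) \left(-455\right) = - \sqrt{5} \left(1 + 3 \sqrt{5}\right) \left(-455\right) = 455 \sqrt{5} \left(1 + 3 \sqrt{5}\right)$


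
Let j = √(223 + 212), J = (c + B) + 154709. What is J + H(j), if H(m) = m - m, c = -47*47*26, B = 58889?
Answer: 156164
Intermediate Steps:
c = -57434 (c = -2209*26 = -57434)
J = 156164 (J = (-57434 + 58889) + 154709 = 1455 + 154709 = 156164)
j = √435 ≈ 20.857
H(m) = 0
J + H(j) = 156164 + 0 = 156164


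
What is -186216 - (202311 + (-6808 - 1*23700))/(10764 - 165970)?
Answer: -28901668693/155206 ≈ -1.8622e+5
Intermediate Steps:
-186216 - (202311 + (-6808 - 1*23700))/(10764 - 165970) = -186216 - (202311 + (-6808 - 23700))/(-155206) = -186216 - (202311 - 30508)*(-1)/155206 = -186216 - 171803*(-1)/155206 = -186216 - 1*(-171803/155206) = -186216 + 171803/155206 = -28901668693/155206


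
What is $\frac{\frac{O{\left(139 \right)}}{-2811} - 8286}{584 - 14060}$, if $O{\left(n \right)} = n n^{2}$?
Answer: $\frac{25977565}{37881036} \approx 0.68577$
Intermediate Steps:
$O{\left(n \right)} = n^{3}$
$\frac{\frac{O{\left(139 \right)}}{-2811} - 8286}{584 - 14060} = \frac{\frac{139^{3}}{-2811} - 8286}{584 - 14060} = \frac{2685619 \left(- \frac{1}{2811}\right) - 8286}{-13476} = \left(- \frac{2685619}{2811} - 8286\right) \left(- \frac{1}{13476}\right) = \left(- \frac{25977565}{2811}\right) \left(- \frac{1}{13476}\right) = \frac{25977565}{37881036}$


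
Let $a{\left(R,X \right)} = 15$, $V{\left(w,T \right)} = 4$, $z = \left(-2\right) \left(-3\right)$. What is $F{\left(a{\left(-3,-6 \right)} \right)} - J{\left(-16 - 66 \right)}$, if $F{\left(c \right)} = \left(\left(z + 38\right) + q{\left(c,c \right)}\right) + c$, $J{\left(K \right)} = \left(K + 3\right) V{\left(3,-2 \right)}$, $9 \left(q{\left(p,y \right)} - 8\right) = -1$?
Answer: $\frac{3446}{9} \approx 382.89$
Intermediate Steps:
$z = 6$
$q{\left(p,y \right)} = \frac{71}{9}$ ($q{\left(p,y \right)} = 8 + \frac{1}{9} \left(-1\right) = 8 - \frac{1}{9} = \frac{71}{9}$)
$J{\left(K \right)} = 12 + 4 K$ ($J{\left(K \right)} = \left(K + 3\right) 4 = \left(3 + K\right) 4 = 12 + 4 K$)
$F{\left(c \right)} = \frac{467}{9} + c$ ($F{\left(c \right)} = \left(\left(6 + 38\right) + \frac{71}{9}\right) + c = \left(44 + \frac{71}{9}\right) + c = \frac{467}{9} + c$)
$F{\left(a{\left(-3,-6 \right)} \right)} - J{\left(-16 - 66 \right)} = \left(\frac{467}{9} + 15\right) - \left(12 + 4 \left(-16 - 66\right)\right) = \frac{602}{9} - \left(12 + 4 \left(-16 - 66\right)\right) = \frac{602}{9} - \left(12 + 4 \left(-82\right)\right) = \frac{602}{9} - \left(12 - 328\right) = \frac{602}{9} - -316 = \frac{602}{9} + 316 = \frac{3446}{9}$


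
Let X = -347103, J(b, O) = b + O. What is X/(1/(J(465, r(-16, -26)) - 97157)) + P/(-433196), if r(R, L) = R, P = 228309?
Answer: 14541366044700795/433196 ≈ 3.3568e+10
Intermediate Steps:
J(b, O) = O + b
X/(1/(J(465, r(-16, -26)) - 97157)) + P/(-433196) = -347103/(1/((-16 + 465) - 97157)) + 228309/(-433196) = -347103/(1/(449 - 97157)) + 228309*(-1/433196) = -347103/(1/(-96708)) - 228309/433196 = -347103/(-1/96708) - 228309/433196 = -347103*(-96708) - 228309/433196 = 33567636924 - 228309/433196 = 14541366044700795/433196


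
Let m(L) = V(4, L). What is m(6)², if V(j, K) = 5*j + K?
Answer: 676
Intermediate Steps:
V(j, K) = K + 5*j
m(L) = 20 + L (m(L) = L + 5*4 = L + 20 = 20 + L)
m(6)² = (20 + 6)² = 26² = 676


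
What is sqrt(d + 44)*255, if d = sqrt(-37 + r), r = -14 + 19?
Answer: 510*sqrt(11 + I*sqrt(2)) ≈ 1695.0 + 108.51*I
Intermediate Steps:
r = 5
d = 4*I*sqrt(2) (d = sqrt(-37 + 5) = sqrt(-32) = 4*I*sqrt(2) ≈ 5.6569*I)
sqrt(d + 44)*255 = sqrt(4*I*sqrt(2) + 44)*255 = sqrt(44 + 4*I*sqrt(2))*255 = 255*sqrt(44 + 4*I*sqrt(2))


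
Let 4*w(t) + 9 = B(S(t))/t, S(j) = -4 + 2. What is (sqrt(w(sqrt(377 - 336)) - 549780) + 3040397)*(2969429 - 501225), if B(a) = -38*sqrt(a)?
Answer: 7504320036988 + 1234102*sqrt(-3696735849 - 1558*I*sqrt(82))/41 ≈ 7.5043e+12 - 1.8301e+9*I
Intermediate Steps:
S(j) = -2
w(t) = -9/4 - 19*I*sqrt(2)/(2*t) (w(t) = -9/4 + ((-38*I*sqrt(2))/t)/4 = -9/4 + (-38*I*sqrt(2)/t)/4 = -9/4 - 19*I*sqrt(2)/(2*t))
(sqrt(w(sqrt(377 - 336)) - 549780) + 3040397)*(2969429 - 501225) = (sqrt((-9*sqrt(377 - 336) - 38*I*sqrt(2))/(4*(sqrt(377 - 336))) - 549780) + 3040397)*(2969429 - 501225) = (sqrt((-9*sqrt(41) - 38*I*sqrt(2))/(4*(sqrt(41))) - 549780) + 3040397)*2468204 = (sqrt((sqrt(41)/41)*(-9*sqrt(41) - 38*I*sqrt(2))/4 - 549780) + 3040397)*2468204 = (sqrt(sqrt(41)*(-9*sqrt(41) - 38*I*sqrt(2))/164 - 549780) + 3040397)*2468204 = (sqrt(-549780 + sqrt(41)*(-9*sqrt(41) - 38*I*sqrt(2))/164) + 3040397)*2468204 = (3040397 + sqrt(-549780 + sqrt(41)*(-9*sqrt(41) - 38*I*sqrt(2))/164))*2468204 = 7504320036988 + 2468204*sqrt(-549780 + sqrt(41)*(-9*sqrt(41) - 38*I*sqrt(2))/164)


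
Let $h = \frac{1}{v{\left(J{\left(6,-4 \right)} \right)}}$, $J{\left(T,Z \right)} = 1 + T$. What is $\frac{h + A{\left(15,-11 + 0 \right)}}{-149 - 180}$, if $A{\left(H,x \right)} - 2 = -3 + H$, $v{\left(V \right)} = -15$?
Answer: $- \frac{209}{4935} \approx -0.042351$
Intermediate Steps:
$h = - \frac{1}{15}$ ($h = \frac{1}{-15} = - \frac{1}{15} \approx -0.066667$)
$A{\left(H,x \right)} = -1 + H$ ($A{\left(H,x \right)} = 2 + \left(-3 + H\right) = -1 + H$)
$\frac{h + A{\left(15,-11 + 0 \right)}}{-149 - 180} = \frac{- \frac{1}{15} + \left(-1 + 15\right)}{-149 - 180} = \frac{- \frac{1}{15} + 14}{-329} = \frac{209}{15} \left(- \frac{1}{329}\right) = - \frac{209}{4935}$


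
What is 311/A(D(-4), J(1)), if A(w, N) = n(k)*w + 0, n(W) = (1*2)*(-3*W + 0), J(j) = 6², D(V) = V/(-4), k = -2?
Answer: 311/12 ≈ 25.917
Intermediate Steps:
D(V) = -V/4 (D(V) = V*(-¼) = -V/4)
J(j) = 36
n(W) = -6*W (n(W) = 2*(-3*W) = -6*W)
A(w, N) = 12*w (A(w, N) = (-6*(-2))*w + 0 = 12*w + 0 = 12*w)
311/A(D(-4), J(1)) = 311/((12*(-¼*(-4)))) = 311/((12*1)) = 311/12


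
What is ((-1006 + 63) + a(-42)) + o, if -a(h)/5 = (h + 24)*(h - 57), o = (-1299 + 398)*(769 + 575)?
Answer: -1220797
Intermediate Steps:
o = -1210944 (o = -901*1344 = -1210944)
a(h) = -5*(-57 + h)*(24 + h) (a(h) = -5*(h + 24)*(h - 57) = -5*(24 + h)*(-57 + h) = -5*(-57 + h)*(24 + h))
((-1006 + 63) + a(-42)) + o = ((-1006 + 63) + (6840 - 5*(-42)² + 165*(-42))) - 1210944 = (-943 + (6840 - 5*1764 - 6930)) - 1210944 = (-943 + (6840 - 8820 - 6930)) - 1210944 = (-943 - 8910) - 1210944 = -9853 - 1210944 = -1220797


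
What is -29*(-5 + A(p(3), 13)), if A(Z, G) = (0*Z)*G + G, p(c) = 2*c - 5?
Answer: -232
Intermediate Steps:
p(c) = -5 + 2*c
A(Z, G) = G (A(Z, G) = 0*G + G = 0 + G = G)
-29*(-5 + A(p(3), 13)) = -29*(-5 + 13) = -29*8 = -232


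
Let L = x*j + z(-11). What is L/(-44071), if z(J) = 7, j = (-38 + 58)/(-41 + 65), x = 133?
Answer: -707/264426 ≈ -0.0026737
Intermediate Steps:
j = ⅚ (j = 20/24 = 20*(1/24) = ⅚ ≈ 0.83333)
L = 707/6 (L = 133*(⅚) + 7 = 665/6 + 7 = 707/6 ≈ 117.83)
L/(-44071) = (707/6)/(-44071) = (707/6)*(-1/44071) = -707/264426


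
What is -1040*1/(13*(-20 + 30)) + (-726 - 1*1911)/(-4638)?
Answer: -11489/1546 ≈ -7.4314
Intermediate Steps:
-1040*1/(13*(-20 + 30)) + (-726 - 1*1911)/(-4638) = -1040/(13*10) + (-726 - 1911)*(-1/4638) = -1040/130 - 2637*(-1/4638) = -1040*1/130 + 879/1546 = -8 + 879/1546 = -11489/1546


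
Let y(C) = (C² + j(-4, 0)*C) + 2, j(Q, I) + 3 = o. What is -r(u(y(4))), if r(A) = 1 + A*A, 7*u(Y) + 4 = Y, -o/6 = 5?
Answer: -13973/49 ≈ -285.16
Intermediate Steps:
o = -30 (o = -6*5 = -30)
j(Q, I) = -33 (j(Q, I) = -3 - 30 = -33)
y(C) = 2 + C² - 33*C (y(C) = (C² - 33*C) + 2 = 2 + C² - 33*C)
u(Y) = -4/7 + Y/7
r(A) = 1 + A²
-r(u(y(4))) = -(1 + (-4/7 + (2 + 4² - 33*4)/7)²) = -(1 + (-4/7 + (2 + 16 - 132)/7)²) = -(1 + (-4/7 + (⅐)*(-114))²) = -(1 + (-4/7 - 114/7)²) = -(1 + (-118/7)²) = -(1 + 13924/49) = -1*13973/49 = -13973/49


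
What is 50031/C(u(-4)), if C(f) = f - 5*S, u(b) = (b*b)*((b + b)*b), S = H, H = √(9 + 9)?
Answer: 12807936/130847 + 750465*√2/261694 ≈ 101.94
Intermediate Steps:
H = 3*√2 (H = √18 = 3*√2 ≈ 4.2426)
S = 3*√2 ≈ 4.2426
u(b) = 2*b⁴ (u(b) = b²*((2*b)*b) = b²*(2*b²) = 2*b⁴)
C(f) = f - 15*√2
50031/C(u(-4)) = 50031/(2*(-4)⁴ - 15*√2) = 50031/(2*256 - 15*√2) = 50031/(512 - 15*√2)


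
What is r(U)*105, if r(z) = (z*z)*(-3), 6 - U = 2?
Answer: -5040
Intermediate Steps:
U = 4 (U = 6 - 1*2 = 6 - 2 = 4)
r(z) = -3*z² (r(z) = z²*(-3) = -3*z²)
r(U)*105 = -3*4²*105 = -3*16*105 = -48*105 = -5040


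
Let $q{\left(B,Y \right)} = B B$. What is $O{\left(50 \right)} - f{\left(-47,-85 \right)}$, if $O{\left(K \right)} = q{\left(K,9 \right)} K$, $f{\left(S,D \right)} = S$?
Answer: $125047$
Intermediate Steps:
$q{\left(B,Y \right)} = B^{2}$
$O{\left(K \right)} = K^{3}$ ($O{\left(K \right)} = K^{2} K = K^{3}$)
$O{\left(50 \right)} - f{\left(-47,-85 \right)} = 50^{3} - -47 = 125000 + 47 = 125047$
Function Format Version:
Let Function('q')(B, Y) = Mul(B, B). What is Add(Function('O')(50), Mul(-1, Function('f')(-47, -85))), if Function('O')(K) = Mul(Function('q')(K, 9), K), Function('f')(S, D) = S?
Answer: 125047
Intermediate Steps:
Function('q')(B, Y) = Pow(B, 2)
Function('O')(K) = Pow(K, 3) (Function('O')(K) = Mul(Pow(K, 2), K) = Pow(K, 3))
Add(Function('O')(50), Mul(-1, Function('f')(-47, -85))) = Add(Pow(50, 3), Mul(-1, -47)) = Add(125000, 47) = 125047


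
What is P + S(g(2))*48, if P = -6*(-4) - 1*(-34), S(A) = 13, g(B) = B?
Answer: 682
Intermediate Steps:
P = 58 (P = 24 + 34 = 58)
P + S(g(2))*48 = 58 + 13*48 = 58 + 624 = 682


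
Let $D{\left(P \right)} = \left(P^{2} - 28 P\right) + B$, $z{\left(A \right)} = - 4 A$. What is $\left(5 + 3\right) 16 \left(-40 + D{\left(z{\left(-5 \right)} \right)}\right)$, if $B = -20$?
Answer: $-28160$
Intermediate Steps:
$D{\left(P \right)} = -20 + P^{2} - 28 P$ ($D{\left(P \right)} = \left(P^{2} - 28 P\right) - 20 = -20 + P^{2} - 28 P$)
$\left(5 + 3\right) 16 \left(-40 + D{\left(z{\left(-5 \right)} \right)}\right) = \left(5 + 3\right) 16 \left(-40 - \left(20 - 400 + 28 \left(-4\right) \left(-5\right)\right)\right) = 8 \cdot 16 \left(-40 - \left(580 - 400\right)\right) = 128 \left(-40 - 180\right) = 128 \left(-220\right) = -28160$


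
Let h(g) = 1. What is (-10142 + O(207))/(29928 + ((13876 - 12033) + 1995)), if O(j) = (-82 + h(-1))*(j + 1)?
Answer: -13495/16883 ≈ -0.79932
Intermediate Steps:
O(j) = -81 - 81*j (O(j) = (-82 + 1)*(j + 1) = -81*(1 + j) = -81 - 81*j)
(-10142 + O(207))/(29928 + ((13876 - 12033) + 1995)) = (-10142 + (-81 - 81*207))/(29928 + ((13876 - 12033) + 1995)) = (-10142 + (-81 - 16767))/(29928 + (1843 + 1995)) = (-10142 - 16848)/(29928 + 3838) = -26990/33766 = -26990*1/33766 = -13495/16883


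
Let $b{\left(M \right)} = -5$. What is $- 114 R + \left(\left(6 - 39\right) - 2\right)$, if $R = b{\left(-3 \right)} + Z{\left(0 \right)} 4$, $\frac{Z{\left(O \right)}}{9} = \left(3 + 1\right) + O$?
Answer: $-15881$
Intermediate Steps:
$Z{\left(O \right)} = 36 + 9 O$ ($Z{\left(O \right)} = 9 \left(\left(3 + 1\right) + O\right) = 9 \left(4 + O\right) = 36 + 9 O$)
$R = 139$ ($R = -5 + \left(36 + 9 \cdot 0\right) 4 = -5 + \left(36 + 0\right) 4 = -5 + 36 \cdot 4 = -5 + 144 = 139$)
$- 114 R + \left(\left(6 - 39\right) - 2\right) = \left(-114\right) 139 + \left(\left(6 - 39\right) - 2\right) = -15846 - 35 = -15881$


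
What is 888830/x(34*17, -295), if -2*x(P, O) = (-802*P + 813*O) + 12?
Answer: 1777660/703379 ≈ 2.5273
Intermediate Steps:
x(P, O) = -6 + 401*P - 813*O/2 (x(P, O) = -((-802*P + 813*O) + 12)/2 = -(12 - 802*P + 813*O)/2 = -6 + 401*P - 813*O/2)
888830/x(34*17, -295) = 888830/(-6 + 401*(34*17) - 813/2*(-295)) = 888830/(-6 + 401*578 + 239835/2) = 888830/(-6 + 231778 + 239835/2) = 888830/(703379/2) = 888830*(2/703379) = 1777660/703379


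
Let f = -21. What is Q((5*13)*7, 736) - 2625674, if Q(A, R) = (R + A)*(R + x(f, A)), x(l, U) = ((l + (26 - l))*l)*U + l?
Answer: -297654239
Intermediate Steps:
x(l, U) = l + 26*U*l (x(l, U) = (26*l)*U + l = 26*U*l + l = l + 26*U*l)
Q(A, R) = (A + R)*(-21 + R - 546*A) (Q(A, R) = (R + A)*(R - 21*(1 + 26*A)) = (A + R)*(R + (-21 - 546*A)) = (A + R)*(-21 + R - 546*A))
Q((5*13)*7, 736) - 2625674 = (736**2 - 546*((5*13)*7)**2 - 21*5*13*7 - 21*736 - 545*(5*13)*7*736) - 2625674 = (541696 - 546*(65*7)**2 - 1365*7 - 15456 - 545*65*7*736) - 2625674 = (541696 - 546*455**2 - 21*455 - 15456 - 545*455*736) - 2625674 = (541696 - 546*207025 - 9555 - 15456 - 182509600) - 2625674 = (541696 - 113035650 - 9555 - 15456 - 182509600) - 2625674 = -295028565 - 2625674 = -297654239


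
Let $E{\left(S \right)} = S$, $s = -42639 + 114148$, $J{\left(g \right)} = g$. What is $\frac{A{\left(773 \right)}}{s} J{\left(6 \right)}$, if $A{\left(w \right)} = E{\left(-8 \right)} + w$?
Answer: $\frac{4590}{71509} \approx 0.064188$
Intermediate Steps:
$s = 71509$
$A{\left(w \right)} = -8 + w$
$\frac{A{\left(773 \right)}}{s} J{\left(6 \right)} = \frac{-8 + 773}{71509} \cdot 6 = 765 \cdot \frac{1}{71509} \cdot 6 = \frac{765}{71509} \cdot 6 = \frac{4590}{71509}$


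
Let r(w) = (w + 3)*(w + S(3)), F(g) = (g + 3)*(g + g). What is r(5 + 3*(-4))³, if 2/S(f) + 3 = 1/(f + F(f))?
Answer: 704969000/24389 ≈ 28905.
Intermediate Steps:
F(g) = 2*g*(3 + g) (F(g) = (3 + g)*(2*g) = 2*g*(3 + g))
S(f) = 2/(-3 + 1/(f + 2*f*(3 + f)))
r(w) = (3 + w)*(-39/58 + w) (r(w) = (w + 3)*(w + 2*3*(-7 - 2*3)/(-1 + 6*3² + 21*3)) = (3 + w)*(w + 2*3*(-7 - 6)/(-1 + 6*9 + 63)) = (3 + w)*(w + 2*3*(-13)/(-1 + 54 + 63)) = (3 + w)*(w + 2*3*(-13)/116) = (3 + w)*(w + 2*3*(1/116)*(-13)) = (3 + w)*(w - 39/58) = (3 + w)*(-39/58 + w))
r(5 + 3*(-4))³ = (-117/58 + (5 + 3*(-4))² + 135*(5 + 3*(-4))/58)³ = (-117/58 + (5 - 12)² + 135*(5 - 12)/58)³ = (-117/58 + (-7)² + (135/58)*(-7))³ = (-117/58 + 49 - 945/58)³ = (890/29)³ = 704969000/24389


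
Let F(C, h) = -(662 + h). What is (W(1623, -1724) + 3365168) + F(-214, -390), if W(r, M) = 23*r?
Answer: 3402225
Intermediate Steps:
F(C, h) = -662 - h
(W(1623, -1724) + 3365168) + F(-214, -390) = (23*1623 + 3365168) + (-662 - 1*(-390)) = (37329 + 3365168) + (-662 + 390) = 3402497 - 272 = 3402225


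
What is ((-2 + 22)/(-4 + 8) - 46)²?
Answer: 1681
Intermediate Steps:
((-2 + 22)/(-4 + 8) - 46)² = (20/4 - 46)² = (20*(¼) - 46)² = (5 - 46)² = (-41)² = 1681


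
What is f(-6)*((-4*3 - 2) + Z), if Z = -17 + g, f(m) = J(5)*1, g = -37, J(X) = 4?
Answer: -272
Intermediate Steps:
f(m) = 4 (f(m) = 4*1 = 4)
Z = -54 (Z = -17 - 37 = -54)
f(-6)*((-4*3 - 2) + Z) = 4*((-4*3 - 2) - 54) = 4*((-12 - 2) - 54) = 4*(-14 - 54) = 4*(-68) = -272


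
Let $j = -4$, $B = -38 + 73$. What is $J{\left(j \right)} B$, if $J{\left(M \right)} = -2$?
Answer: $-70$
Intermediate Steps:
$B = 35$
$J{\left(j \right)} B = \left(-2\right) 35 = -70$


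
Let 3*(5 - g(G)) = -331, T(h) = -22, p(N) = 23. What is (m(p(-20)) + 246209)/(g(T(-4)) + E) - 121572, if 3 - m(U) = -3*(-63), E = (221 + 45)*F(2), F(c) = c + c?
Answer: -429383667/3538 ≈ -1.2136e+5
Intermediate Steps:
g(G) = 346/3 (g(G) = 5 - 1/3*(-331) = 5 + 331/3 = 346/3)
F(c) = 2*c
E = 1064 (E = (221 + 45)*(2*2) = 266*4 = 1064)
m(U) = -186 (m(U) = 3 - (-3)*(-63) = 3 - 1*189 = 3 - 189 = -186)
(m(p(-20)) + 246209)/(g(T(-4)) + E) - 121572 = (-186 + 246209)/(346/3 + 1064) - 121572 = 246023/(3538/3) - 121572 = 246023*(3/3538) - 121572 = 738069/3538 - 121572 = -429383667/3538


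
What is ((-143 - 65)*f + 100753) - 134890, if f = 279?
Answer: -92169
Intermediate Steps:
((-143 - 65)*f + 100753) - 134890 = ((-143 - 65)*279 + 100753) - 134890 = (-208*279 + 100753) - 134890 = (-58032 + 100753) - 134890 = 42721 - 134890 = -92169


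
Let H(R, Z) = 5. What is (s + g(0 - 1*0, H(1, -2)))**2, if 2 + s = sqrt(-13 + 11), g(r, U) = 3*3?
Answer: (7 + I*sqrt(2))**2 ≈ 47.0 + 19.799*I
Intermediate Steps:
g(r, U) = 9
s = -2 + I*sqrt(2) (s = -2 + sqrt(-13 + 11) = -2 + sqrt(-2) = -2 + I*sqrt(2) ≈ -2.0 + 1.4142*I)
(s + g(0 - 1*0, H(1, -2)))**2 = ((-2 + I*sqrt(2)) + 9)**2 = (7 + I*sqrt(2))**2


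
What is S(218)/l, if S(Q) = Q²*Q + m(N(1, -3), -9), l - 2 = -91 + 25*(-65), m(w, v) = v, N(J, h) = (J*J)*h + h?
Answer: -10360223/1714 ≈ -6044.5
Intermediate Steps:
N(J, h) = h + h*J² (N(J, h) = J²*h + h = h*J² + h = h + h*J²)
l = -1714 (l = 2 + (-91 + 25*(-65)) = 2 + (-91 - 1625) = 2 - 1716 = -1714)
S(Q) = -9 + Q³ (S(Q) = Q²*Q - 9 = Q³ - 9 = -9 + Q³)
S(218)/l = (-9 + 218³)/(-1714) = (-9 + 10360232)*(-1/1714) = 10360223*(-1/1714) = -10360223/1714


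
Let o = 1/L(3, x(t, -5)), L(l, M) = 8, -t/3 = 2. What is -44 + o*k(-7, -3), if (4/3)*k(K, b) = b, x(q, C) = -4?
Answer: -1417/32 ≈ -44.281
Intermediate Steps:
t = -6 (t = -3*2 = -6)
k(K, b) = 3*b/4
o = ⅛ (o = 1/8 = ⅛ ≈ 0.12500)
-44 + o*k(-7, -3) = -44 + ((¾)*(-3))/8 = -44 + (⅛)*(-9/4) = -44 - 9/32 = -1417/32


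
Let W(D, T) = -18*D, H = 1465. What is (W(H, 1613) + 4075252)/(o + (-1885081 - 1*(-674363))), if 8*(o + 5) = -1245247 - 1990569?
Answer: -2024441/807600 ≈ -2.5067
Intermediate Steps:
o = -404482 (o = -5 + (-1245247 - 1990569)/8 = -5 + (⅛)*(-3235816) = -5 - 404477 = -404482)
(W(H, 1613) + 4075252)/(o + (-1885081 - 1*(-674363))) = (-18*1465 + 4075252)/(-404482 + (-1885081 - 1*(-674363))) = (-26370 + 4075252)/(-404482 + (-1885081 + 674363)) = 4048882/(-404482 - 1210718) = 4048882/(-1615200) = 4048882*(-1/1615200) = -2024441/807600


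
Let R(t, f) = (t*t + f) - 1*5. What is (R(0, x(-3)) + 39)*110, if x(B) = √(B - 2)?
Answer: 3740 + 110*I*√5 ≈ 3740.0 + 245.97*I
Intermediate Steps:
x(B) = √(-2 + B)
R(t, f) = -5 + f + t² (R(t, f) = (t² + f) - 5 = (f + t²) - 5 = -5 + f + t²)
(R(0, x(-3)) + 39)*110 = ((-5 + √(-2 - 3) + 0²) + 39)*110 = ((-5 + √(-5) + 0) + 39)*110 = ((-5 + I*√5 + 0) + 39)*110 = ((-5 + I*√5) + 39)*110 = (34 + I*√5)*110 = 3740 + 110*I*√5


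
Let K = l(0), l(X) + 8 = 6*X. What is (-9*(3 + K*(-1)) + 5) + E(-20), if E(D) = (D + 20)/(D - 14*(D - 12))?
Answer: -94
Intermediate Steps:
l(X) = -8 + 6*X
K = -8 (K = -8 + 6*0 = -8 + 0 = -8)
E(D) = (20 + D)/(168 - 13*D) (E(D) = (20 + D)/(D - 14*(-12 + D)) = (20 + D)/(D + (168 - 14*D)) = (20 + D)/(168 - 13*D))
(-9*(3 + K*(-1)) + 5) + E(-20) = (-9*(3 - 8*(-1)) + 5) + (-20 - 1*(-20))/(-168 + 13*(-20)) = (-9*(3 + 8) + 5) + (-20 + 20)/(-168 - 260) = (-9*11 + 5) + 0/(-428) = (-99 + 5) - 1/428*0 = -94 + 0 = -94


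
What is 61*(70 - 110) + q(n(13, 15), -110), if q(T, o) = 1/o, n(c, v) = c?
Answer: -268401/110 ≈ -2440.0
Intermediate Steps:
61*(70 - 110) + q(n(13, 15), -110) = 61*(70 - 110) + 1/(-110) = 61*(-40) - 1/110 = -2440 - 1/110 = -268401/110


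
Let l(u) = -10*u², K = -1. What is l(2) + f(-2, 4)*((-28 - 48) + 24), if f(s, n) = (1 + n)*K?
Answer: 220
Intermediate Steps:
f(s, n) = -1 - n (f(s, n) = (1 + n)*(-1) = -1 - n)
l(2) + f(-2, 4)*((-28 - 48) + 24) = -10*2² + (-1 - 1*4)*((-28 - 48) + 24) = -10*4 + (-1 - 4)*(-76 + 24) = -40 - 5*(-52) = -40 + 260 = 220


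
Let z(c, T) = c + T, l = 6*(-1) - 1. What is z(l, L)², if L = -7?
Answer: 196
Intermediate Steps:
l = -7 (l = -6 - 1 = -7)
z(c, T) = T + c
z(l, L)² = (-7 - 7)² = (-14)² = 196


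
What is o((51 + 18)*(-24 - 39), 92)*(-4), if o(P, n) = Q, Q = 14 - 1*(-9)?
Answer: -92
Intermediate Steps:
Q = 23 (Q = 14 + 9 = 23)
o(P, n) = 23
o((51 + 18)*(-24 - 39), 92)*(-4) = 23*(-4) = -92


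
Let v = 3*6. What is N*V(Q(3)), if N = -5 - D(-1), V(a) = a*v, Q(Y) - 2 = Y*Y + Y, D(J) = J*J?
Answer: -1512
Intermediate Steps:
D(J) = J²
v = 18
Q(Y) = 2 + Y + Y² (Q(Y) = 2 + (Y*Y + Y) = 2 + (Y² + Y) = 2 + (Y + Y²) = 2 + Y + Y²)
V(a) = 18*a (V(a) = a*18 = 18*a)
N = -6 (N = -5 - 1*(-1)² = -5 - 1*1 = -5 - 1 = -6)
N*V(Q(3)) = -108*(2 + 3 + 3²) = -108*(2 + 3 + 9) = -108*14 = -6*252 = -1512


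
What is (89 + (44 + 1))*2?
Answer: 268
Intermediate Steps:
(89 + (44 + 1))*2 = (89 + 45)*2 = 134*2 = 268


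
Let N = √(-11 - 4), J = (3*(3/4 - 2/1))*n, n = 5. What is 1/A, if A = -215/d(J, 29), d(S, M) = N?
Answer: -I*√15/215 ≈ -0.018014*I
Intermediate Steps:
J = -75/4 (J = (3*(3/4 - 2/1))*5 = (3*(3*(¼) - 2*1))*5 = (3*(¾ - 2))*5 = (3*(-5/4))*5 = -15/4*5 = -75/4 ≈ -18.750)
N = I*√15 (N = √(-15) = I*√15 ≈ 3.873*I)
d(S, M) = I*√15
A = 43*I*√15/3 (A = -215*(-I*√15/15) = -(-43)*I*√15/3 = 43*I*√15/3 ≈ 55.513*I)
1/A = 1/(43*I*√15/3) = -I*√15/215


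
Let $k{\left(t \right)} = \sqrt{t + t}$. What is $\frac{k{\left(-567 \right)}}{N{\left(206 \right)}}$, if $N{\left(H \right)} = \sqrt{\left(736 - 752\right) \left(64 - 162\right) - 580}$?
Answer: $\frac{9 i \sqrt{3458}}{494} \approx 1.0713 i$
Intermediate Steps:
$k{\left(t \right)} = \sqrt{2} \sqrt{t}$ ($k{\left(t \right)} = \sqrt{2 t} = \sqrt{2} \sqrt{t}$)
$N{\left(H \right)} = 2 \sqrt{247}$ ($N{\left(H \right)} = \sqrt{\left(-16\right) \left(-98\right) - 580} = \sqrt{1568 - 580} = \sqrt{988} = 2 \sqrt{247}$)
$\frac{k{\left(-567 \right)}}{N{\left(206 \right)}} = \frac{\sqrt{2} \sqrt{-567}}{2 \sqrt{247}} = \sqrt{2} \cdot 9 i \sqrt{7} \frac{\sqrt{247}}{494} = 9 i \sqrt{14} \frac{\sqrt{247}}{494} = \frac{9 i \sqrt{3458}}{494}$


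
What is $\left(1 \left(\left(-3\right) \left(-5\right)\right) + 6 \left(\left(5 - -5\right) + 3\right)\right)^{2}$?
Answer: $8649$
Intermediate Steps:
$\left(1 \left(\left(-3\right) \left(-5\right)\right) + 6 \left(\left(5 - -5\right) + 3\right)\right)^{2} = \left(1 \cdot 15 + 6 \left(\left(5 + 5\right) + 3\right)\right)^{2} = \left(15 + 6 \left(10 + 3\right)\right)^{2} = \left(15 + 6 \cdot 13\right)^{2} = \left(15 + 78\right)^{2} = 93^{2} = 8649$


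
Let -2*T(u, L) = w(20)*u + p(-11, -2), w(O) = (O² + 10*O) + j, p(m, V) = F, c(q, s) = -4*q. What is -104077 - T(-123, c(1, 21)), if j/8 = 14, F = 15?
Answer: -295715/2 ≈ -1.4786e+5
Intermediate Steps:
j = 112 (j = 8*14 = 112)
p(m, V) = 15
w(O) = 112 + O² + 10*O (w(O) = (O² + 10*O) + 112 = 112 + O² + 10*O)
T(u, L) = -15/2 - 356*u (T(u, L) = -((112 + 20² + 10*20)*u + 15)/2 = -((112 + 400 + 200)*u + 15)/2 = -(712*u + 15)/2 = -(15 + 712*u)/2 = -15/2 - 356*u)
-104077 - T(-123, c(1, 21)) = -104077 - (-15/2 - 356*(-123)) = -104077 - (-15/2 + 43788) = -104077 - 1*87561/2 = -104077 - 87561/2 = -295715/2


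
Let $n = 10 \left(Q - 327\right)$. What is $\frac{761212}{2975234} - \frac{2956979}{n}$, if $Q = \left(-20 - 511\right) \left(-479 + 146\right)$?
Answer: $- \frac{3727097863283}{2625584500320} \approx -1.4195$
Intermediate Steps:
$Q = 176823$ ($Q = \left(-531\right) \left(-333\right) = 176823$)
$n = 1764960$ ($n = 10 \left(176823 - 327\right) = 10 \cdot 176496 = 1764960$)
$\frac{761212}{2975234} - \frac{2956979}{n} = \frac{761212}{2975234} - \frac{2956979}{1764960} = 761212 \cdot \frac{1}{2975234} - \frac{2956979}{1764960} = \frac{380606}{1487617} - \frac{2956979}{1764960} = - \frac{3727097863283}{2625584500320}$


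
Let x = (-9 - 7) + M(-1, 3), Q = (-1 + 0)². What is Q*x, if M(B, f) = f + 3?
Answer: -10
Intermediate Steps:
M(B, f) = 3 + f
Q = 1 (Q = (-1)² = 1)
x = -10 (x = (-9 - 7) + (3 + 3) = -16 + 6 = -10)
Q*x = 1*(-10) = -10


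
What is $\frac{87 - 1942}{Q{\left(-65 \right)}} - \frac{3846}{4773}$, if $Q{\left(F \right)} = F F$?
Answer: $- \frac{1673551}{1344395} \approx -1.2448$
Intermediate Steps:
$Q{\left(F \right)} = F^{2}$
$\frac{87 - 1942}{Q{\left(-65 \right)}} - \frac{3846}{4773} = \frac{87 - 1942}{\left(-65\right)^{2}} - \frac{3846}{4773} = \frac{87 - 1942}{4225} - \frac{1282}{1591} = \left(-1855\right) \frac{1}{4225} - \frac{1282}{1591} = - \frac{371}{845} - \frac{1282}{1591} = - \frac{1673551}{1344395}$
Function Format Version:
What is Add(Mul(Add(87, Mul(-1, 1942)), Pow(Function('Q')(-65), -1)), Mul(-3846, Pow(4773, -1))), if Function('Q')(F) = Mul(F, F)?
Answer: Rational(-1673551, 1344395) ≈ -1.2448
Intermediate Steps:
Function('Q')(F) = Pow(F, 2)
Add(Mul(Add(87, Mul(-1, 1942)), Pow(Function('Q')(-65), -1)), Mul(-3846, Pow(4773, -1))) = Add(Mul(Add(87, Mul(-1, 1942)), Pow(Pow(-65, 2), -1)), Mul(-3846, Pow(4773, -1))) = Add(Mul(Add(87, -1942), Pow(4225, -1)), Mul(-3846, Rational(1, 4773))) = Add(Mul(-1855, Rational(1, 4225)), Rational(-1282, 1591)) = Add(Rational(-371, 845), Rational(-1282, 1591)) = Rational(-1673551, 1344395)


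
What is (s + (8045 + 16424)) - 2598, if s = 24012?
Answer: 45883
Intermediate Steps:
(s + (8045 + 16424)) - 2598 = (24012 + (8045 + 16424)) - 2598 = (24012 + 24469) - 2598 = 48481 - 2598 = 45883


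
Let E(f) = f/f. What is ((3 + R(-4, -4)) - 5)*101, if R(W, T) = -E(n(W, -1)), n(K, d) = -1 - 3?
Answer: -303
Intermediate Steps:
n(K, d) = -4
E(f) = 1
R(W, T) = -1 (R(W, T) = -1*1 = -1)
((3 + R(-4, -4)) - 5)*101 = ((3 - 1) - 5)*101 = (2 - 5)*101 = -3*101 = -303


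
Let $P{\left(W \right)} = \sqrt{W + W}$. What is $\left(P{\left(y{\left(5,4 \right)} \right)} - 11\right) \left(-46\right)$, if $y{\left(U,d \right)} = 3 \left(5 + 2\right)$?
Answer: $506 - 46 \sqrt{42} \approx 207.89$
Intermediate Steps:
$y{\left(U,d \right)} = 21$ ($y{\left(U,d \right)} = 3 \cdot 7 = 21$)
$P{\left(W \right)} = \sqrt{2} \sqrt{W}$ ($P{\left(W \right)} = \sqrt{2 W} = \sqrt{2} \sqrt{W}$)
$\left(P{\left(y{\left(5,4 \right)} \right)} - 11\right) \left(-46\right) = \left(\sqrt{2} \sqrt{21} - 11\right) \left(-46\right) = \left(\sqrt{42} - 11\right) \left(-46\right) = \left(-11 + \sqrt{42}\right) \left(-46\right) = 506 - 46 \sqrt{42}$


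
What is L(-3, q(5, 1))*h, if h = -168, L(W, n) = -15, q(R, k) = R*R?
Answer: 2520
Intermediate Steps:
q(R, k) = R²
L(-3, q(5, 1))*h = -15*(-168) = 2520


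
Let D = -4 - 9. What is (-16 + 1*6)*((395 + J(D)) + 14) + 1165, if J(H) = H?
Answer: -2795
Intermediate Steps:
D = -13
(-16 + 1*6)*((395 + J(D)) + 14) + 1165 = (-16 + 1*6)*((395 - 13) + 14) + 1165 = (-16 + 6)*(382 + 14) + 1165 = -10*396 + 1165 = -3960 + 1165 = -2795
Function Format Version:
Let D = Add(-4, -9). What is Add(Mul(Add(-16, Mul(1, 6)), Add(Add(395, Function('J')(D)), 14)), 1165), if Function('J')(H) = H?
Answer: -2795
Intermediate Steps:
D = -13
Add(Mul(Add(-16, Mul(1, 6)), Add(Add(395, Function('J')(D)), 14)), 1165) = Add(Mul(Add(-16, Mul(1, 6)), Add(Add(395, -13), 14)), 1165) = Add(Mul(Add(-16, 6), Add(382, 14)), 1165) = Add(Mul(-10, 396), 1165) = Add(-3960, 1165) = -2795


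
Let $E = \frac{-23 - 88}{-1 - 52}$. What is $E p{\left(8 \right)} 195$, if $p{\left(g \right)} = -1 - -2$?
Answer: $\frac{21645}{53} \approx 408.4$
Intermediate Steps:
$p{\left(g \right)} = 1$ ($p{\left(g \right)} = -1 + 2 = 1$)
$E = \frac{111}{53}$ ($E = - \frac{111}{-53} = \left(-111\right) \left(- \frac{1}{53}\right) = \frac{111}{53} \approx 2.0943$)
$E p{\left(8 \right)} 195 = \frac{111}{53} \cdot 1 \cdot 195 = \frac{111}{53} \cdot 195 = \frac{21645}{53}$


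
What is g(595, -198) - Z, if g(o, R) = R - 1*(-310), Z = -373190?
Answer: 373302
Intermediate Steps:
g(o, R) = 310 + R (g(o, R) = R + 310 = 310 + R)
g(595, -198) - Z = (310 - 198) - 1*(-373190) = 112 + 373190 = 373302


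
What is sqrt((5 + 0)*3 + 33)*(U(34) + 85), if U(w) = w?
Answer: 476*sqrt(3) ≈ 824.46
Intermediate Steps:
sqrt((5 + 0)*3 + 33)*(U(34) + 85) = sqrt((5 + 0)*3 + 33)*(34 + 85) = sqrt(5*3 + 33)*119 = sqrt(15 + 33)*119 = sqrt(48)*119 = (4*sqrt(3))*119 = 476*sqrt(3)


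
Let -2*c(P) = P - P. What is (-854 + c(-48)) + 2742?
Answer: 1888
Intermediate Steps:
c(P) = 0 (c(P) = -(P - P)/2 = -½*0 = 0)
(-854 + c(-48)) + 2742 = (-854 + 0) + 2742 = -854 + 2742 = 1888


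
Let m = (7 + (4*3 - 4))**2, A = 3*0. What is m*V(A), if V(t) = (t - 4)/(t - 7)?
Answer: 900/7 ≈ 128.57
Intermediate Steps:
A = 0
V(t) = (-4 + t)/(-7 + t)
m = 225 (m = (7 + (12 - 4))**2 = (7 + 8)**2 = 15**2 = 225)
m*V(A) = 225*((-4 + 0)/(-7 + 0)) = 225*(-4/(-7)) = 225*(-1/7*(-4)) = 225*(4/7) = 900/7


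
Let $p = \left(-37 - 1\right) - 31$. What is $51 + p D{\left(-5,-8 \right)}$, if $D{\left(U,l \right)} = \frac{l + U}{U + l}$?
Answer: $-18$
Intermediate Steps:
$p = -69$ ($p = -38 - 31 = -69$)
$D{\left(U,l \right)} = 1$ ($D{\left(U,l \right)} = \frac{U + l}{U + l} = 1$)
$51 + p D{\left(-5,-8 \right)} = 51 - 69 = -18$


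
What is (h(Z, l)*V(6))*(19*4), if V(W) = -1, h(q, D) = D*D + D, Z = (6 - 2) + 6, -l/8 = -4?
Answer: -80256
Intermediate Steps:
l = 32 (l = -8*(-4) = 32)
Z = 10 (Z = 4 + 6 = 10)
h(q, D) = D + D² (h(q, D) = D² + D = D + D²)
(h(Z, l)*V(6))*(19*4) = ((32*(1 + 32))*(-1))*(19*4) = ((32*33)*(-1))*76 = (1056*(-1))*76 = -1056*76 = -80256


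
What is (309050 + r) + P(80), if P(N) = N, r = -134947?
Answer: 174183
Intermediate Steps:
(309050 + r) + P(80) = (309050 - 134947) + 80 = 174103 + 80 = 174183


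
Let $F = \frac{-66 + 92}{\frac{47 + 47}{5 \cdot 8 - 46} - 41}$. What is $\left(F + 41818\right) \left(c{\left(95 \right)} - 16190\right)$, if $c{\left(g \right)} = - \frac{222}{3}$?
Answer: $- \frac{57810241624}{85} \approx -6.8012 \cdot 10^{8}$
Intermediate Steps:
$c{\left(g \right)} = -74$ ($c{\left(g \right)} = \left(-222\right) \frac{1}{3} = -74$)
$F = - \frac{39}{85}$ ($F = \frac{26}{\frac{94}{40 - 46} - 41} = \frac{26}{\frac{94}{-6} - 41} = \frac{26}{94 \left(- \frac{1}{6}\right) - 41} = \frac{26}{- \frac{47}{3} - 41} = \frac{26}{- \frac{170}{3}} = 26 \left(- \frac{3}{170}\right) = - \frac{39}{85} \approx -0.45882$)
$\left(F + 41818\right) \left(c{\left(95 \right)} - 16190\right) = \left(- \frac{39}{85} + 41818\right) \left(-74 - 16190\right) = \frac{3554491}{85} \left(-16264\right) = - \frac{57810241624}{85}$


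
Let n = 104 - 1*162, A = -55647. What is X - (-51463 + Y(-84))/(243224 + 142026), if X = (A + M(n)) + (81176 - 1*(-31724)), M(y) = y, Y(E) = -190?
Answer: 22034425403/385250 ≈ 57195.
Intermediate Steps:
n = -58 (n = 104 - 162 = -58)
X = 57195 (X = (-55647 - 58) + (81176 - 1*(-31724)) = -55705 + (81176 + 31724) = -55705 + 112900 = 57195)
X - (-51463 + Y(-84))/(243224 + 142026) = 57195 - (-51463 - 190)/(243224 + 142026) = 57195 - (-51653)/385250 = 57195 - 1*(-51653/385250) = 57195 + 51653/385250 = 22034425403/385250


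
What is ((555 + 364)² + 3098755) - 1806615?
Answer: 2136701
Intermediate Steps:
((555 + 364)² + 3098755) - 1806615 = (919² + 3098755) - 1806615 = (844561 + 3098755) - 1806615 = 3943316 - 1806615 = 2136701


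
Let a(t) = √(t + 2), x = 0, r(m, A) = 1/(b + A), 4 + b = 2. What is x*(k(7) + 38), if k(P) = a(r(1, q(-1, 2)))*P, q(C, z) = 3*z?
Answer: 0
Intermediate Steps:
b = -2 (b = -4 + 2 = -2)
r(m, A) = 1/(-2 + A)
a(t) = √(2 + t)
k(P) = 3*P/2 (k(P) = √(2 + 1/(-2 + 3*2))*P = √(2 + 1/(-2 + 6))*P = √(2 + 1/4)*P = √(2 + ¼)*P = √(9/4)*P = 3*P/2)
x*(k(7) + 38) = 0*((3/2)*7 + 38) = 0*(21/2 + 38) = 0*(97/2) = 0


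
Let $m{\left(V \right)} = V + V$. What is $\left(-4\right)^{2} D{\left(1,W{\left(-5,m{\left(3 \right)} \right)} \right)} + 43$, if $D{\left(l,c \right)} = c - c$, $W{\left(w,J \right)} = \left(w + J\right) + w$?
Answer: $43$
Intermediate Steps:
$m{\left(V \right)} = 2 V$
$W{\left(w,J \right)} = J + 2 w$ ($W{\left(w,J \right)} = \left(J + w\right) + w = J + 2 w$)
$D{\left(l,c \right)} = 0$
$\left(-4\right)^{2} D{\left(1,W{\left(-5,m{\left(3 \right)} \right)} \right)} + 43 = \left(-4\right)^{2} \cdot 0 + 43 = 16 \cdot 0 + 43 = 0 + 43 = 43$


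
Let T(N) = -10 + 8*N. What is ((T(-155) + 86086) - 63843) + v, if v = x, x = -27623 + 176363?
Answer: 169733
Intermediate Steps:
x = 148740
v = 148740
((T(-155) + 86086) - 63843) + v = (((-10 + 8*(-155)) + 86086) - 63843) + 148740 = (((-10 - 1240) + 86086) - 63843) + 148740 = ((-1250 + 86086) - 63843) + 148740 = (84836 - 63843) + 148740 = 20993 + 148740 = 169733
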